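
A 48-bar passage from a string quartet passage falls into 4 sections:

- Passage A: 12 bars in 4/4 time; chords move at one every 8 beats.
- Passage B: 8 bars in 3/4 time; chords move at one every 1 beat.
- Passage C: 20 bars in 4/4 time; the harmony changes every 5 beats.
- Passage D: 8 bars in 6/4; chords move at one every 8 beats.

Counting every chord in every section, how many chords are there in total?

52 chords

A: 12 bars × 4 beats = 48 beats; 8 beats/chord → 6 chords.
B: 8 bars × 3 beats = 24 beats; 1 beat/chord → 24 chords.
C: 20 bars × 4 beats = 80 beats; 5 beats/chord → 16 chords.
D: 8 bars × 6 beats = 48 beats; 8 beats/chord → 6 chords.
Total: 6 + 24 + 16 + 6 = 52.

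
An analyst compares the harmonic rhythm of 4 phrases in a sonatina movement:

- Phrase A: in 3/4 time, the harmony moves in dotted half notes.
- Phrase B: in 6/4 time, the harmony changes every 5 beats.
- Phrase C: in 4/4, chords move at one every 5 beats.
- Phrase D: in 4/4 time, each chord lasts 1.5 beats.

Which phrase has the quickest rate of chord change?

A: each chord is 3 beats in 3/4, so 1 per bar.
B: each chord is 5 beats in 6/4, so 1.2 per bar.
C: each chord is 5 beats in 4/4, so 0.8 per bar.
D: each chord is 1.5 beats in 4/4, so 8/3 per bar.
Fastest is D at 8/3 chords/bar.

Phrase D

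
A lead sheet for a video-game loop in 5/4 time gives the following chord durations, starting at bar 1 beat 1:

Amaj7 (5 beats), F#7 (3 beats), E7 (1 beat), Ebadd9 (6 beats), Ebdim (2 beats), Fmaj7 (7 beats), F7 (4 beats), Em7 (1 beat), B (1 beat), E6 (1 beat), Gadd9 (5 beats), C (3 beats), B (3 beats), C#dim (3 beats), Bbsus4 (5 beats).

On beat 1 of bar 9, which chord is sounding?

Beat 1 of bar 9 is beat (9−1)×5 + 1 = 41 overall.
Running totals: Amaj7 ends at 5, F#7 ends at 8, E7 ends at 9, Ebadd9 ends at 15, Ebdim ends at 17, Fmaj7 ends at 24, F7 ends at 28, Em7 ends at 29, B ends at 30, E6 ends at 31, Gadd9 ends at 36, C ends at 39, B ends at 42.
Beat 41 falls within B.

B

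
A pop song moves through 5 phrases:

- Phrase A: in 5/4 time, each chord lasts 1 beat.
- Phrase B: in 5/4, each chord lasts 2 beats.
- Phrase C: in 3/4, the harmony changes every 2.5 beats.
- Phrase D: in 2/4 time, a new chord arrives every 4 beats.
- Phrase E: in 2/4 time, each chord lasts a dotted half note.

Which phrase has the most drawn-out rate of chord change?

Phrase D

A: each chord is 1 beat in 5/4, so 5 per bar.
B: each chord is 2 beats in 5/4, so 2.5 per bar.
C: each chord is 2.5 beats in 3/4, so 1.2 per bar.
D: each chord is 4 beats in 2/4, so 0.5 per bar.
E: each chord is 3 beats in 2/4, so 2/3 per bar.
Slowest is D at 0.5 chords/bar.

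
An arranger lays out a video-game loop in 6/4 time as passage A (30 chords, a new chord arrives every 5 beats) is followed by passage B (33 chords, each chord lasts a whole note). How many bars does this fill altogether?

47 bars

A: 30 × 5 = 150 beats = 25 bars.
B: 33 × 4 = 132 beats = 22 bars.
Total: 25 + 22 = 47 bars.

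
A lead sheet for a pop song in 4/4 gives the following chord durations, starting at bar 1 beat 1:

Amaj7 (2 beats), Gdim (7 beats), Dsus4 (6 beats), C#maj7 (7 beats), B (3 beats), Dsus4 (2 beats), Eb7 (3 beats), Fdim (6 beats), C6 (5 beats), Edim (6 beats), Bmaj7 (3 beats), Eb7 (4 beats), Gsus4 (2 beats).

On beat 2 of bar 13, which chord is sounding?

Beat 2 of bar 13 is beat (13−1)×4 + 2 = 50 overall.
Running totals: Amaj7 ends at 2, Gdim ends at 9, Dsus4 ends at 15, C#maj7 ends at 22, B ends at 25, Dsus4 ends at 27, Eb7 ends at 30, Fdim ends at 36, C6 ends at 41, Edim ends at 47, Bmaj7 ends at 50.
Beat 50 falls within Bmaj7.

Bmaj7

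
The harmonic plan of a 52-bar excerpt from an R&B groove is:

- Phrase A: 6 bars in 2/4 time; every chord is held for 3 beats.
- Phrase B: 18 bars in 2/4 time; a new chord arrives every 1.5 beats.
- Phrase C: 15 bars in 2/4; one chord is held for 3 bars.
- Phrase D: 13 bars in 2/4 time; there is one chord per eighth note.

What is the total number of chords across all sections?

A has 12 beats and chords last 3 each, so 4 chords.
B has 36 beats and chords last 1.5 each, so 24 chords.
C has 30 beats and chords last 6 each, so 5 chords.
D has 26 beats and chords last 0.5 each, so 52 chords.
Total: 4 + 24 + 5 + 52 = 85.

85 chords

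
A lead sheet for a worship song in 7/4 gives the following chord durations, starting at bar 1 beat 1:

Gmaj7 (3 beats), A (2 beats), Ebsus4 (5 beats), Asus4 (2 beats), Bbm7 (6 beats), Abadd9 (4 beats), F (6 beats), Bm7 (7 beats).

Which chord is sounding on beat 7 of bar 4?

F

Beat 7 of bar 4 is beat (4−1)×7 + 7 = 28 overall.
Running totals: Gmaj7 ends at 3, A ends at 5, Ebsus4 ends at 10, Asus4 ends at 12, Bbm7 ends at 18, Abadd9 ends at 22, F ends at 28.
Beat 28 falls within F.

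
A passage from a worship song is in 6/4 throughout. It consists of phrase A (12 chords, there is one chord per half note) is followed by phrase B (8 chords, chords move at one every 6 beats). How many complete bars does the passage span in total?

A: 12 × 2 = 24 beats = 4 bars.
B: 8 × 6 = 48 beats = 8 bars.
Total: 4 + 8 = 12 bars.

12 bars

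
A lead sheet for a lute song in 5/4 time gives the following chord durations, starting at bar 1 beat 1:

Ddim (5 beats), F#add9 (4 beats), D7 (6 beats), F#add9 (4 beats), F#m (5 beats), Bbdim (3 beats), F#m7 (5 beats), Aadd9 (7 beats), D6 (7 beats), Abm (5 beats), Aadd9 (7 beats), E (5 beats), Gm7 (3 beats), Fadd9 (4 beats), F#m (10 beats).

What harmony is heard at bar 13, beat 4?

Beat 4 of bar 13 is beat (13−1)×5 + 4 = 64 overall.
Running totals: Ddim ends at 5, F#add9 ends at 9, D7 ends at 15, F#add9 ends at 19, F#m ends at 24, Bbdim ends at 27, F#m7 ends at 32, Aadd9 ends at 39, D6 ends at 46, Abm ends at 51, Aadd9 ends at 58, E ends at 63, Gm7 ends at 66.
Beat 64 falls within Gm7.

Gm7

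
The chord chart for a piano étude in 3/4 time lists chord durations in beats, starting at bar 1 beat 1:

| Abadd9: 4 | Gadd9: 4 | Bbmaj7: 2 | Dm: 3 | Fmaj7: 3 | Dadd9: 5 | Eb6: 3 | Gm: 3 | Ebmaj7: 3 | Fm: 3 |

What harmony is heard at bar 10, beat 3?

Ebmaj7

Beat 3 of bar 10 is beat (10−1)×3 + 3 = 30 overall.
Running totals: Abadd9 ends at 4, Gadd9 ends at 8, Bbmaj7 ends at 10, Dm ends at 13, Fmaj7 ends at 16, Dadd9 ends at 21, Eb6 ends at 24, Gm ends at 27, Ebmaj7 ends at 30.
Beat 30 falls within Ebmaj7.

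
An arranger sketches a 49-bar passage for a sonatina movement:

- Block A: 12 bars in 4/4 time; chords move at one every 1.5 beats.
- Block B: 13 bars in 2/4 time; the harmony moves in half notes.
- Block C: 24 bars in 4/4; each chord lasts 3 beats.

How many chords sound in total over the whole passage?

A: 12·4 = 48 beats, 48/1.5 = 32 chords.
B: 13·2 = 26 beats, 26/2 = 13 chords.
C: 24·4 = 96 beats, 96/3 = 32 chords.
Total: 32 + 13 + 32 = 77.

77 chords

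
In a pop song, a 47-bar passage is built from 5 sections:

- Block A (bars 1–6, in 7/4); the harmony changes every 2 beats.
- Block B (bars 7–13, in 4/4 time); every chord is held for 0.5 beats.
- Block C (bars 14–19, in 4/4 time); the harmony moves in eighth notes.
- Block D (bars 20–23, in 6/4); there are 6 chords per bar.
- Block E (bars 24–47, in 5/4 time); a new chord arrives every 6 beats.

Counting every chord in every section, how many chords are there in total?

A has 42 beats and chords last 2 each, so 21 chords.
B has 28 beats and chords last 0.5 each, so 56 chords.
C has 24 beats and chords last 0.5 each, so 48 chords.
D has 24 beats and chords last 1 each, so 24 chords.
E has 120 beats and chords last 6 each, so 20 chords.
Total: 21 + 56 + 48 + 24 + 20 = 169.

169 chords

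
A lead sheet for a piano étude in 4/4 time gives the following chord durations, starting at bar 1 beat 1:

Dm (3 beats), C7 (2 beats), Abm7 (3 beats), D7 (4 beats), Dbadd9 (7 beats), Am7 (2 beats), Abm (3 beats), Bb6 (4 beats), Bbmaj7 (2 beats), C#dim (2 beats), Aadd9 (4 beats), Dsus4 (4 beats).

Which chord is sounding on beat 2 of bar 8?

Bbmaj7

Beat 2 of bar 8 is beat (8−1)×4 + 2 = 30 overall.
Running totals: Dm ends at 3, C7 ends at 5, Abm7 ends at 8, D7 ends at 12, Dbadd9 ends at 19, Am7 ends at 21, Abm ends at 24, Bb6 ends at 28, Bbmaj7 ends at 30.
Beat 30 falls within Bbmaj7.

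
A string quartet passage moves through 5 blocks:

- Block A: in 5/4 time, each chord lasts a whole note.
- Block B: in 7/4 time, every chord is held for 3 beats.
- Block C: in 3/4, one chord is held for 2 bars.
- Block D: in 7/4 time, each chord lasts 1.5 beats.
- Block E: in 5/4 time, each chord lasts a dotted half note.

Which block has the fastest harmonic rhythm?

A: 5/4 = 1.25 chords/bar.
B: 7/3 = 7/3 chords/bar.
C: 3/6 = 0.5 chords/bar.
D: 7/1.5 = 14/3 chords/bar.
E: 5/3 = 5/3 chords/bar.
Fastest is D at 14/3 chords/bar.

Block D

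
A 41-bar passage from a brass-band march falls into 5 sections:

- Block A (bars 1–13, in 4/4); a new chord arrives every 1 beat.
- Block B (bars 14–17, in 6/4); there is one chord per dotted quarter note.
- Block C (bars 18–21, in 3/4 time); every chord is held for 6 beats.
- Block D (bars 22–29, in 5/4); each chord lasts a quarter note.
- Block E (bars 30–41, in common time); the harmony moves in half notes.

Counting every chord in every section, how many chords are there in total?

A: 13 bars × 4 beats = 52 beats; 1 beat/chord → 52 chords.
B: 4 bars × 6 beats = 24 beats; 1.5 beats/chord → 16 chords.
C: 4 bars × 3 beats = 12 beats; 6 beats/chord → 2 chords.
D: 8 bars × 5 beats = 40 beats; 1 beat/chord → 40 chords.
E: 12 bars × 4 beats = 48 beats; 2 beats/chord → 24 chords.
Total: 52 + 16 + 2 + 40 + 24 = 134.

134 chords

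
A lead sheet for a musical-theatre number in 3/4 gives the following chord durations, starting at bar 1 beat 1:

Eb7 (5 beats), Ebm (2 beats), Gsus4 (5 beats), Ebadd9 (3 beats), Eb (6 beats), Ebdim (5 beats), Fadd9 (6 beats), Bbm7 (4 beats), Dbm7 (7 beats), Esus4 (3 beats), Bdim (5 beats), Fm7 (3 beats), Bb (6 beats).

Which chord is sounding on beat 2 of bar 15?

Esus4

Beat 2 of bar 15 is beat (15−1)×3 + 2 = 44 overall.
Running totals: Eb7 ends at 5, Ebm ends at 7, Gsus4 ends at 12, Ebadd9 ends at 15, Eb ends at 21, Ebdim ends at 26, Fadd9 ends at 32, Bbm7 ends at 36, Dbm7 ends at 43, Esus4 ends at 46.
Beat 44 falls within Esus4.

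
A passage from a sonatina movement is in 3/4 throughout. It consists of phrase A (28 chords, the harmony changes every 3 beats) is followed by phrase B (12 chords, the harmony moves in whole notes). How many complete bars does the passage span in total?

A: 28 × 3 = 84 beats = 28 bars.
B: 12 × 4 = 48 beats = 16 bars.
Total: 28 + 16 = 44 bars.

44 bars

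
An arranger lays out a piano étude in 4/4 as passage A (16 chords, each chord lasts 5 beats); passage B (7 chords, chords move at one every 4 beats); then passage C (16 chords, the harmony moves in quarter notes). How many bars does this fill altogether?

31 bars

A: 16 × 5 = 80 beats = 20 bars.
B: 7 × 4 = 28 beats = 7 bars.
C: 16 × 1 = 16 beats = 4 bars.
Total: 20 + 7 + 4 = 31 bars.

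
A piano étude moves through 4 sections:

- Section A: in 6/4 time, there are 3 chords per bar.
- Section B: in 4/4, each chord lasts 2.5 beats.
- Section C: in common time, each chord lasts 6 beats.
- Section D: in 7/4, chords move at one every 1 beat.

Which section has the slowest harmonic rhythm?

A: 6/2 = 3 chords/bar.
B: 4/2.5 = 1.6 chords/bar.
C: 4/6 = 2/3 chords/bar.
D: 7/1 = 7 chords/bar.
Slowest is C at 2/3 chords/bar.

Section C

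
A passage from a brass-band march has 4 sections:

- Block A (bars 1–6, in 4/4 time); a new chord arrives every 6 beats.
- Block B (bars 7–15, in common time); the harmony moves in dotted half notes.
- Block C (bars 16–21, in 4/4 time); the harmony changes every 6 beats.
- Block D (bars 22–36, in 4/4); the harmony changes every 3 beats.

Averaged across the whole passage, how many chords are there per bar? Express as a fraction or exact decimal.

10/9 chords per bar

A: 6 bars of 4 beats is 24 beats; at 6 beats each that's 4 chords.
B: 9 bars of 4 beats is 36 beats; at 3 beats each that's 12 chords.
C: 6 bars of 4 beats is 24 beats; at 6 beats each that's 4 chords.
D: 15 bars of 4 beats is 60 beats; at 3 beats each that's 20 chords.
Overall: 40 chords over 36 bars → 40/36 = 10/9 chords per bar.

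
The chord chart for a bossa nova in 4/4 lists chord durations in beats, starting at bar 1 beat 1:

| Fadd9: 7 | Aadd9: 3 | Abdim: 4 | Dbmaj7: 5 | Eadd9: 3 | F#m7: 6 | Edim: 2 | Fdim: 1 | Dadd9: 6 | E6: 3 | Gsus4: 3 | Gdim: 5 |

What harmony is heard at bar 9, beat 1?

Dadd9

Beat 1 of bar 9 is beat (9−1)×4 + 1 = 33 overall.
Running totals: Fadd9 ends at 7, Aadd9 ends at 10, Abdim ends at 14, Dbmaj7 ends at 19, Eadd9 ends at 22, F#m7 ends at 28, Edim ends at 30, Fdim ends at 31, Dadd9 ends at 37.
Beat 33 falls within Dadd9.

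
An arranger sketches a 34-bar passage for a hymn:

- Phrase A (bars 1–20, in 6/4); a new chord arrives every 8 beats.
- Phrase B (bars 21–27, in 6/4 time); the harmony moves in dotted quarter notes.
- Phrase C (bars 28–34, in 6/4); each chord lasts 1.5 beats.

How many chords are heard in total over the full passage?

71 chords

A has 120 beats and chords last 8 each, so 15 chords.
B has 42 beats and chords last 1.5 each, so 28 chords.
C has 42 beats and chords last 1.5 each, so 28 chords.
Total: 15 + 28 + 28 = 71.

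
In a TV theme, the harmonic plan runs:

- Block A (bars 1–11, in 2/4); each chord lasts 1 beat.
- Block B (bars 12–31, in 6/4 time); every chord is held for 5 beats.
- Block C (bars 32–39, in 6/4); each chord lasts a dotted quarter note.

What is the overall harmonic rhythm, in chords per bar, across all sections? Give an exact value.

A: 11 × 2 = 22 beats ÷ 1 = 22 chords.
B: 20 × 6 = 120 beats ÷ 5 = 24 chords.
C: 8 × 6 = 48 beats ÷ 1.5 = 32 chords.
Overall: 78 chords over 39 bars → 78/39 = 2 chords per bar.

2 chords per bar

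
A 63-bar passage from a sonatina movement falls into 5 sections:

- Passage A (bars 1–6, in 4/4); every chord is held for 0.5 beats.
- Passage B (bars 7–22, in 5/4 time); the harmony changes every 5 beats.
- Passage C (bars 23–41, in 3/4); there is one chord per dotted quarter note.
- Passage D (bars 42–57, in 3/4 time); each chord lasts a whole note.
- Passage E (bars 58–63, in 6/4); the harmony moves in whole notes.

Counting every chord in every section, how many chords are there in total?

A has 24 beats and chords last 0.5 each, so 48 chords.
B has 80 beats and chords last 5 each, so 16 chords.
C has 57 beats and chords last 1.5 each, so 38 chords.
D has 48 beats and chords last 4 each, so 12 chords.
E has 36 beats and chords last 4 each, so 9 chords.
Total: 48 + 16 + 38 + 12 + 9 = 123.

123 chords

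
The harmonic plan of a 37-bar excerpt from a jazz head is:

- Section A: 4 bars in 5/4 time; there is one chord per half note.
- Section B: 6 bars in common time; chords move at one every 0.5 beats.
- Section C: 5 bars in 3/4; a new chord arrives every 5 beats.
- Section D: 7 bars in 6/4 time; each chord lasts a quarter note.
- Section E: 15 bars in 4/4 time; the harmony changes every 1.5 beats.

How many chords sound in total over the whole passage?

143 chords

A: 4·5 = 20 beats, 20/2 = 10 chords.
B: 6·4 = 24 beats, 24/0.5 = 48 chords.
C: 5·3 = 15 beats, 15/5 = 3 chords.
D: 7·6 = 42 beats, 42/1 = 42 chords.
E: 15·4 = 60 beats, 60/1.5 = 40 chords.
Total: 10 + 48 + 3 + 42 + 40 = 143.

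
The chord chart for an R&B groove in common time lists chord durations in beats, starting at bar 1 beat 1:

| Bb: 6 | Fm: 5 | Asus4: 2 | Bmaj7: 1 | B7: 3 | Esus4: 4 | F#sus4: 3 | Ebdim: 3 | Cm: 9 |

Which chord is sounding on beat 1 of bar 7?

Ebdim

Beat 1 of bar 7 is beat (7−1)×4 + 1 = 25 overall.
Running totals: Bb ends at 6, Fm ends at 11, Asus4 ends at 13, Bmaj7 ends at 14, B7 ends at 17, Esus4 ends at 21, F#sus4 ends at 24, Ebdim ends at 27.
Beat 25 falls within Ebdim.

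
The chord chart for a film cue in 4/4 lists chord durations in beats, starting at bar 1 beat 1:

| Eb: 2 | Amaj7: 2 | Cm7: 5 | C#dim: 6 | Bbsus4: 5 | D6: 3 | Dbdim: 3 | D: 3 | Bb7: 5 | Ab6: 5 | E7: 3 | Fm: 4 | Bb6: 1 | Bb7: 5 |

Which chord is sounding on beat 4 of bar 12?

Bb7

Beat 4 of bar 12 is beat (12−1)×4 + 4 = 48 overall.
Running totals: Eb ends at 2, Amaj7 ends at 4, Cm7 ends at 9, C#dim ends at 15, Bbsus4 ends at 20, D6 ends at 23, Dbdim ends at 26, D ends at 29, Bb7 ends at 34, Ab6 ends at 39, E7 ends at 42, Fm ends at 46, Bb6 ends at 47, Bb7 ends at 52.
Beat 48 falls within Bb7.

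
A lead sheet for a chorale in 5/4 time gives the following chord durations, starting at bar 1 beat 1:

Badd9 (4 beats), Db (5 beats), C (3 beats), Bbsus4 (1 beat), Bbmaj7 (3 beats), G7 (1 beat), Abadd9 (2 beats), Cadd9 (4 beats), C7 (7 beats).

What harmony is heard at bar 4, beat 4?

Beat 4 of bar 4 is beat (4−1)×5 + 4 = 19 overall.
Running totals: Badd9 ends at 4, Db ends at 9, C ends at 12, Bbsus4 ends at 13, Bbmaj7 ends at 16, G7 ends at 17, Abadd9 ends at 19.
Beat 19 falls within Abadd9.

Abadd9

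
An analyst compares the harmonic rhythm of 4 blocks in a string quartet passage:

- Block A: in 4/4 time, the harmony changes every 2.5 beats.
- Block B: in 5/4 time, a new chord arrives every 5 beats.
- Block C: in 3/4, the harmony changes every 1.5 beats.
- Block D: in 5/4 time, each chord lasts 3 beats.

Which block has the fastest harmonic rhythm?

A: 4 beats/bar ÷ 2.5 beats/chord = 1.6 chords/bar.
B: 5 beats/bar ÷ 5 beats/chord = 1 chord/bar.
C: 3 beats/bar ÷ 1.5 beats/chord = 2 chords/bar.
D: 5 beats/bar ÷ 3 beats/chord = 5/3 chords/bar.
Fastest is C at 2 chords/bar.

Block C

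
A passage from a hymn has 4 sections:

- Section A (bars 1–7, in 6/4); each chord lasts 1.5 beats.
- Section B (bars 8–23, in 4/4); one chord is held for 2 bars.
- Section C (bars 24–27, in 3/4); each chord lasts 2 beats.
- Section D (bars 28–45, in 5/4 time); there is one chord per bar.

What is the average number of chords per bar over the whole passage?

A: 7 × 6 = 42 beats ÷ 1.5 = 28 chords.
B: 16 × 4 = 64 beats ÷ 8 = 8 chords.
C: 4 × 3 = 12 beats ÷ 2 = 6 chords.
D: 18 × 5 = 90 beats ÷ 5 = 18 chords.
Overall: 60 chords over 45 bars → 60/45 = 4/3 chords per bar.

4/3 chords per bar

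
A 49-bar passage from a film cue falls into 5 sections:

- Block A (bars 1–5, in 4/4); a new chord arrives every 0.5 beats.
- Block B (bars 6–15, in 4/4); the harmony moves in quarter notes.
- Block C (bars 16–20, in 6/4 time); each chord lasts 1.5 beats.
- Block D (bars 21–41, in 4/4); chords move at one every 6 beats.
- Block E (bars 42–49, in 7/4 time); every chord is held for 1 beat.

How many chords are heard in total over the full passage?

A: 5·4 = 20 beats, 20/0.5 = 40 chords.
B: 10·4 = 40 beats, 40/1 = 40 chords.
C: 5·6 = 30 beats, 30/1.5 = 20 chords.
D: 21·4 = 84 beats, 84/6 = 14 chords.
E: 8·7 = 56 beats, 56/1 = 56 chords.
Total: 40 + 40 + 20 + 14 + 56 = 170.

170 chords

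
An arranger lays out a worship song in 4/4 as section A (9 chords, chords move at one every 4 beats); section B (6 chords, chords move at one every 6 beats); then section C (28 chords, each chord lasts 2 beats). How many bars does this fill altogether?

32 bars

A: 9 × 4 = 36 beats = 9 bars.
B: 6 × 6 = 36 beats = 9 bars.
C: 28 × 2 = 56 beats = 14 bars.
Total: 9 + 9 + 14 = 32 bars.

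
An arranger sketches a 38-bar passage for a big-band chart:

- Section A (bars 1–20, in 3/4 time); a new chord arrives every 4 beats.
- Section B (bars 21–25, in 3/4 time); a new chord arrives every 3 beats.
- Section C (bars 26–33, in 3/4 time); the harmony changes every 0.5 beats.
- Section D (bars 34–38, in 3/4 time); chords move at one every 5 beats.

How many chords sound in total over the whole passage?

71 chords

A: 20·3 = 60 beats, 60/4 = 15 chords.
B: 5·3 = 15 beats, 15/3 = 5 chords.
C: 8·3 = 24 beats, 24/0.5 = 48 chords.
D: 5·3 = 15 beats, 15/5 = 3 chords.
Total: 15 + 5 + 48 + 3 = 71.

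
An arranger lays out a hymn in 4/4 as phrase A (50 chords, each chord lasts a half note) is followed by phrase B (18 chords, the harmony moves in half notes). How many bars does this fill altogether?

A: 50 × 2 = 100 beats = 25 bars.
B: 18 × 2 = 36 beats = 9 bars.
Total: 25 + 9 = 34 bars.

34 bars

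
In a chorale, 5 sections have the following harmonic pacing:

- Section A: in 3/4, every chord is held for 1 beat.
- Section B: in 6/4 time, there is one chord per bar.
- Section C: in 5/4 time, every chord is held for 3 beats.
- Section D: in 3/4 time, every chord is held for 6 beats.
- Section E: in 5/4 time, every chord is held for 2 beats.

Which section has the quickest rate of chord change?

A: 3/1 = 3 chords/bar.
B: 6/6 = 1 chord/bar.
C: 5/3 = 5/3 chords/bar.
D: 3/6 = 0.5 chords/bar.
E: 5/2 = 2.5 chords/bar.
Fastest is A at 3 chords/bar.

Section A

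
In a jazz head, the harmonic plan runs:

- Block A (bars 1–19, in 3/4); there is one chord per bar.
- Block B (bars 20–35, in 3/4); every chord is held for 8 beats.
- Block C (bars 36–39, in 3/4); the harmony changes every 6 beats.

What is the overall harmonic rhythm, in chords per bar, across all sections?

9/13 chords per bar

A: 19 × 3 = 57 beats ÷ 3 = 19 chords.
B: 16 × 3 = 48 beats ÷ 8 = 6 chords.
C: 4 × 3 = 12 beats ÷ 6 = 2 chords.
Overall: 27 chords over 39 bars → 27/39 = 9/13 chords per bar.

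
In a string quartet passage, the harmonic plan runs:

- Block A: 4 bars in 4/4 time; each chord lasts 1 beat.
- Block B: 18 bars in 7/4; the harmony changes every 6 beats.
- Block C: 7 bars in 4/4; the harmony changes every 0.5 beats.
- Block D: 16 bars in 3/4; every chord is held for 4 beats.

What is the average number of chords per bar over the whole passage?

A: 4 bars of 4 beats is 16 beats; at 1 beat each that's 16 chords.
B: 18 bars of 7 beats is 126 beats; at 6 beats each that's 21 chords.
C: 7 bars of 4 beats is 28 beats; at 0.5 beats each that's 56 chords.
D: 16 bars of 3 beats is 48 beats; at 4 beats each that's 12 chords.
Overall: 105 chords over 45 bars → 105/45 = 7/3 chords per bar.

7/3 chords per bar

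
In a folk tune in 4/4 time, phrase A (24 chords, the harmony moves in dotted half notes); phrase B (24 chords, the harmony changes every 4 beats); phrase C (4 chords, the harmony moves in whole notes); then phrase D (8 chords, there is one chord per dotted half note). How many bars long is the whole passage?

A: 24 × 3 = 72 beats = 18 bars.
B: 24 × 4 = 96 beats = 24 bars.
C: 4 × 4 = 16 beats = 4 bars.
D: 8 × 3 = 24 beats = 6 bars.
Total: 18 + 24 + 4 + 6 = 52 bars.

52 bars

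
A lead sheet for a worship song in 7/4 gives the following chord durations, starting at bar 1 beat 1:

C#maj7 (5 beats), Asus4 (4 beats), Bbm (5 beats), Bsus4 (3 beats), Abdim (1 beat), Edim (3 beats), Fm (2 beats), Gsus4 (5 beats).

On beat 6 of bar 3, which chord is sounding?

Edim

Beat 6 of bar 3 is beat (3−1)×7 + 6 = 20 overall.
Running totals: C#maj7 ends at 5, Asus4 ends at 9, Bbm ends at 14, Bsus4 ends at 17, Abdim ends at 18, Edim ends at 21.
Beat 20 falls within Edim.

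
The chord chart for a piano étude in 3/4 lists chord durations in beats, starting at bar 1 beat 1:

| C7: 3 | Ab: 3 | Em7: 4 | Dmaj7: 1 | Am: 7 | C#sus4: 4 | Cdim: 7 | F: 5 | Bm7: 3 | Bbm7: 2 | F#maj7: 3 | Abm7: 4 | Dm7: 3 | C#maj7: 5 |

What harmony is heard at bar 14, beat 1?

F#maj7

Beat 1 of bar 14 is beat (14−1)×3 + 1 = 40 overall.
Running totals: C7 ends at 3, Ab ends at 6, Em7 ends at 10, Dmaj7 ends at 11, Am ends at 18, C#sus4 ends at 22, Cdim ends at 29, F ends at 34, Bm7 ends at 37, Bbm7 ends at 39, F#maj7 ends at 42.
Beat 40 falls within F#maj7.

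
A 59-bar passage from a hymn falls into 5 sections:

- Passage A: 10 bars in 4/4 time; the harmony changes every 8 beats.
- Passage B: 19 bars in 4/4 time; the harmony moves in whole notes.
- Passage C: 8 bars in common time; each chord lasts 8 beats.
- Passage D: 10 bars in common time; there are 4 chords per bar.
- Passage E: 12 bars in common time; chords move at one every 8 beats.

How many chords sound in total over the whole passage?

74 chords

A has 40 beats and chords last 8 each, so 5 chords.
B has 76 beats and chords last 4 each, so 19 chords.
C has 32 beats and chords last 8 each, so 4 chords.
D has 40 beats and chords last 1 each, so 40 chords.
E has 48 beats and chords last 8 each, so 6 chords.
Total: 5 + 19 + 4 + 40 + 6 = 74.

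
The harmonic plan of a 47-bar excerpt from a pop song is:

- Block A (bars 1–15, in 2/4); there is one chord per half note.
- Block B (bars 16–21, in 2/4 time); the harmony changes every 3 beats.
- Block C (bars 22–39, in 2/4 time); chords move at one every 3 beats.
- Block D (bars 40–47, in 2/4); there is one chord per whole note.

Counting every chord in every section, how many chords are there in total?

35 chords

A: 15 bars × 2 beats = 30 beats; 2 beats/chord → 15 chords.
B: 6 bars × 2 beats = 12 beats; 3 beats/chord → 4 chords.
C: 18 bars × 2 beats = 36 beats; 3 beats/chord → 12 chords.
D: 8 bars × 2 beats = 16 beats; 4 beats/chord → 4 chords.
Total: 15 + 4 + 12 + 4 = 35.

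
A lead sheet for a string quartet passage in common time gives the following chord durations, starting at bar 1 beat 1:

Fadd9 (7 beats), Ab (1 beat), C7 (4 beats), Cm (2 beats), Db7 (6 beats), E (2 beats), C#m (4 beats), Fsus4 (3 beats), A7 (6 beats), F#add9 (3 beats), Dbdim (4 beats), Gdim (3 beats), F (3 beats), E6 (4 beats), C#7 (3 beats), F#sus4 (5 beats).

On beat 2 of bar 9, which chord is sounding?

Beat 2 of bar 9 is beat (9−1)×4 + 2 = 34 overall.
Running totals: Fadd9 ends at 7, Ab ends at 8, C7 ends at 12, Cm ends at 14, Db7 ends at 20, E ends at 22, C#m ends at 26, Fsus4 ends at 29, A7 ends at 35.
Beat 34 falls within A7.

A7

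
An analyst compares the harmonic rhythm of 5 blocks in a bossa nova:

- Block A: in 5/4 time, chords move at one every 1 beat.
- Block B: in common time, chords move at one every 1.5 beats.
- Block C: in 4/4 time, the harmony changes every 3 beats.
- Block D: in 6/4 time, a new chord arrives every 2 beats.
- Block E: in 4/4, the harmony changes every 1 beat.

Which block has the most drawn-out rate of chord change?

Block C

A: 5 beats/bar ÷ 1 beat/chord = 5 chords/bar.
B: 4 beats/bar ÷ 1.5 beats/chord = 8/3 chords/bar.
C: 4 beats/bar ÷ 3 beats/chord = 4/3 chords/bar.
D: 6 beats/bar ÷ 2 beats/chord = 3 chords/bar.
E: 4 beats/bar ÷ 1 beat/chord = 4 chords/bar.
Slowest is C at 4/3 chords/bar.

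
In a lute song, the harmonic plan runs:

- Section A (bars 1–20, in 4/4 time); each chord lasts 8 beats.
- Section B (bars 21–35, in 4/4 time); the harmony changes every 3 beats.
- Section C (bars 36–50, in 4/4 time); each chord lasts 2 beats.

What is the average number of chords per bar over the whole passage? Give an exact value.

1.2 chords per bar

A: 20 × 4 = 80 beats ÷ 8 = 10 chords.
B: 15 × 4 = 60 beats ÷ 3 = 20 chords.
C: 15 × 4 = 60 beats ÷ 2 = 30 chords.
Overall: 60 chords over 50 bars → 60/50 = 1.2 chords per bar.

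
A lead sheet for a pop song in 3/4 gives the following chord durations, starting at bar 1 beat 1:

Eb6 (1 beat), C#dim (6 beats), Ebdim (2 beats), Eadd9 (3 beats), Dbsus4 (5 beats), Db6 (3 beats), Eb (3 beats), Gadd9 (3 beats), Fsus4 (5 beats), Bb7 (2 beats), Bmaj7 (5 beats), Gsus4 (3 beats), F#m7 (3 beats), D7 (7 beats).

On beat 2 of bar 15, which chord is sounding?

Beat 2 of bar 15 is beat (15−1)×3 + 2 = 44 overall.
Running totals: Eb6 ends at 1, C#dim ends at 7, Ebdim ends at 9, Eadd9 ends at 12, Dbsus4 ends at 17, Db6 ends at 20, Eb ends at 23, Gadd9 ends at 26, Fsus4 ends at 31, Bb7 ends at 33, Bmaj7 ends at 38, Gsus4 ends at 41, F#m7 ends at 44.
Beat 44 falls within F#m7.

F#m7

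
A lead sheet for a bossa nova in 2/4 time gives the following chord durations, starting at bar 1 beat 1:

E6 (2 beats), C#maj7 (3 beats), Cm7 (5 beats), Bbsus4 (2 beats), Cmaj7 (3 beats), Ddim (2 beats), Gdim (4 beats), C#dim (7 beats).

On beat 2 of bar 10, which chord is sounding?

Gdim

Beat 2 of bar 10 is beat (10−1)×2 + 2 = 20 overall.
Running totals: E6 ends at 2, C#maj7 ends at 5, Cm7 ends at 10, Bbsus4 ends at 12, Cmaj7 ends at 15, Ddim ends at 17, Gdim ends at 21.
Beat 20 falls within Gdim.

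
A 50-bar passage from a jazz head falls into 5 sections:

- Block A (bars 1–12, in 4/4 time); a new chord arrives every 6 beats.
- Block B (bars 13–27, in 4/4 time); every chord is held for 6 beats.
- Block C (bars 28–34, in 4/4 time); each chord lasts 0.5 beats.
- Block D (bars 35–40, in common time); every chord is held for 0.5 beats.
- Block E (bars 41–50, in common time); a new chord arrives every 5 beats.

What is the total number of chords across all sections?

130 chords

A: 12 bars × 4 beats = 48 beats; 6 beats/chord → 8 chords.
B: 15 bars × 4 beats = 60 beats; 6 beats/chord → 10 chords.
C: 7 bars × 4 beats = 28 beats; 0.5 beats/chord → 56 chords.
D: 6 bars × 4 beats = 24 beats; 0.5 beats/chord → 48 chords.
E: 10 bars × 4 beats = 40 beats; 5 beats/chord → 8 chords.
Total: 8 + 10 + 56 + 48 + 8 = 130.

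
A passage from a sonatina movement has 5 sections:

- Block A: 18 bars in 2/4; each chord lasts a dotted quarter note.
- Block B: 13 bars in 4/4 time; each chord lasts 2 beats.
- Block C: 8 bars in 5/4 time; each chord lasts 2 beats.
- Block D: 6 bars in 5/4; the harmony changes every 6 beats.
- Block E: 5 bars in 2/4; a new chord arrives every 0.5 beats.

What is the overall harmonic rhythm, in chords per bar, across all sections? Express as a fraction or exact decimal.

A: 18 × 2 = 36 beats ÷ 1.5 = 24 chords.
B: 13 × 4 = 52 beats ÷ 2 = 26 chords.
C: 8 × 5 = 40 beats ÷ 2 = 20 chords.
D: 6 × 5 = 30 beats ÷ 6 = 5 chords.
E: 5 × 2 = 10 beats ÷ 0.5 = 20 chords.
Overall: 95 chords over 50 bars → 95/50 = 1.9 chords per bar.

1.9 chords per bar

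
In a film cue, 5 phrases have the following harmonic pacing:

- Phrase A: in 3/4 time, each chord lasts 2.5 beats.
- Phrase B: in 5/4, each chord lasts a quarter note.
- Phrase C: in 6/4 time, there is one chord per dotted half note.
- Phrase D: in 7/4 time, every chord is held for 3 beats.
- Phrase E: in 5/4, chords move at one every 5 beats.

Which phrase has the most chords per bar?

A: 3 beats/bar ÷ 2.5 beats/chord = 1.2 chords/bar.
B: 5 beats/bar ÷ 1 beat/chord = 5 chords/bar.
C: 6 beats/bar ÷ 3 beats/chord = 2 chords/bar.
D: 7 beats/bar ÷ 3 beats/chord = 7/3 chords/bar.
E: 5 beats/bar ÷ 5 beats/chord = 1 chord/bar.
Fastest is B at 5 chords/bar.

Phrase B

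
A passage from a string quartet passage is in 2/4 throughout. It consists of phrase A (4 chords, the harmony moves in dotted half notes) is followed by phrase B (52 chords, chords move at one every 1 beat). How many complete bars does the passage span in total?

32 bars

A: 4 × 3 = 12 beats = 6 bars.
B: 52 × 1 = 52 beats = 26 bars.
Total: 6 + 26 = 32 bars.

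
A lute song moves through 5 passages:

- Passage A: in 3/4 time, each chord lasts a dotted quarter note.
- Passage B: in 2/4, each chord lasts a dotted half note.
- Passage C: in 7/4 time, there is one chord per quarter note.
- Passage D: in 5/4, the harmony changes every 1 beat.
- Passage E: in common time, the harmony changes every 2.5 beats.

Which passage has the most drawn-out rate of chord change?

A: 3 beats/bar ÷ 1.5 beats/chord = 2 chords/bar.
B: 2 beats/bar ÷ 3 beats/chord = 2/3 chords/bar.
C: 7 beats/bar ÷ 1 beat/chord = 7 chords/bar.
D: 5 beats/bar ÷ 1 beat/chord = 5 chords/bar.
E: 4 beats/bar ÷ 2.5 beats/chord = 1.6 chords/bar.
Slowest is B at 2/3 chords/bar.

Passage B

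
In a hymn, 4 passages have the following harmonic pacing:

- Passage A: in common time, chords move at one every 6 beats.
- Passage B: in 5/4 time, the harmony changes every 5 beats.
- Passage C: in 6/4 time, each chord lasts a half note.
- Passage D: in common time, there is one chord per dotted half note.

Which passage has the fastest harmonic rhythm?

Passage C

A: 4/6 = 2/3 chords/bar.
B: 5/5 = 1 chord/bar.
C: 6/2 = 3 chords/bar.
D: 4/3 = 4/3 chords/bar.
Fastest is C at 3 chords/bar.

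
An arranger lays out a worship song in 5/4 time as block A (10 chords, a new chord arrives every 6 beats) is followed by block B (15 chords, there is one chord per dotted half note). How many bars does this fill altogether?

21 bars

A: 10 × 6 = 60 beats = 12 bars.
B: 15 × 3 = 45 beats = 9 bars.
Total: 12 + 9 = 21 bars.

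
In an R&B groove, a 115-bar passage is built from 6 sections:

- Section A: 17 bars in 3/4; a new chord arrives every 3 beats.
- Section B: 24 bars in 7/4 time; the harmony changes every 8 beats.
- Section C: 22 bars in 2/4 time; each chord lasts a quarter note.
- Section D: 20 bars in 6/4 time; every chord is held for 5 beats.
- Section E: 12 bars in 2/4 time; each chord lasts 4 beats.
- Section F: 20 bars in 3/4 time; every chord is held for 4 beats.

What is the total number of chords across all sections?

A: 17·3 = 51 beats, 51/3 = 17 chords.
B: 24·7 = 168 beats, 168/8 = 21 chords.
C: 22·2 = 44 beats, 44/1 = 44 chords.
D: 20·6 = 120 beats, 120/5 = 24 chords.
E: 12·2 = 24 beats, 24/4 = 6 chords.
F: 20·3 = 60 beats, 60/4 = 15 chords.
Total: 17 + 21 + 44 + 24 + 6 + 15 = 127.

127 chords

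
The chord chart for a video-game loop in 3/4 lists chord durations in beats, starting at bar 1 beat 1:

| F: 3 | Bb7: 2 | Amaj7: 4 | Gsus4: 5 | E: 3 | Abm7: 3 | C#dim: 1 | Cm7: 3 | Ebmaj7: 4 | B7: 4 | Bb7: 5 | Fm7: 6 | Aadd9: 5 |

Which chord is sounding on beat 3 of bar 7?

C#dim

Beat 3 of bar 7 is beat (7−1)×3 + 3 = 21 overall.
Running totals: F ends at 3, Bb7 ends at 5, Amaj7 ends at 9, Gsus4 ends at 14, E ends at 17, Abm7 ends at 20, C#dim ends at 21.
Beat 21 falls within C#dim.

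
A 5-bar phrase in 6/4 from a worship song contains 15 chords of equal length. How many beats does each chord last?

2 beats

5 bars × 6 beats/bar = 30 beats total.
30 beats ÷ 15 chords = 2 beats per chord.
(That is a half note.)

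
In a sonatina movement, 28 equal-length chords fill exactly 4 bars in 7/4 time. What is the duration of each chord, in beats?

1 beat

4 bars × 7 beats/bar = 28 beats total.
28 beats ÷ 28 chords = 1 beats per chord.
(That is a quarter note.)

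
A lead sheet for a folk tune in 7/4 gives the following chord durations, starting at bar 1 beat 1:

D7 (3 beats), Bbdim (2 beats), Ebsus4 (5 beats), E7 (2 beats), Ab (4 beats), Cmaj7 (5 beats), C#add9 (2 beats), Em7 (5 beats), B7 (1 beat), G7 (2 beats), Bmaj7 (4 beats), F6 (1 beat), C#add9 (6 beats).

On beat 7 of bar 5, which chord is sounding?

Beat 7 of bar 5 is beat (5−1)×7 + 7 = 35 overall.
Running totals: D7 ends at 3, Bbdim ends at 5, Ebsus4 ends at 10, E7 ends at 12, Ab ends at 16, Cmaj7 ends at 21, C#add9 ends at 23, Em7 ends at 28, B7 ends at 29, G7 ends at 31, Bmaj7 ends at 35.
Beat 35 falls within Bmaj7.

Bmaj7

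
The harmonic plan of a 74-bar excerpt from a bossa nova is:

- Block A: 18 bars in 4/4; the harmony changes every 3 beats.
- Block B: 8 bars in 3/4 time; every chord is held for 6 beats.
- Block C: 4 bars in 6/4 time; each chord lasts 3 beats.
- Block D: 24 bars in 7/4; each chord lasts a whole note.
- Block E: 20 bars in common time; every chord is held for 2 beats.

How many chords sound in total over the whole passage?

A: 18·4 = 72 beats, 72/3 = 24 chords.
B: 8·3 = 24 beats, 24/6 = 4 chords.
C: 4·6 = 24 beats, 24/3 = 8 chords.
D: 24·7 = 168 beats, 168/4 = 42 chords.
E: 20·4 = 80 beats, 80/2 = 40 chords.
Total: 24 + 4 + 8 + 42 + 40 = 118.

118 chords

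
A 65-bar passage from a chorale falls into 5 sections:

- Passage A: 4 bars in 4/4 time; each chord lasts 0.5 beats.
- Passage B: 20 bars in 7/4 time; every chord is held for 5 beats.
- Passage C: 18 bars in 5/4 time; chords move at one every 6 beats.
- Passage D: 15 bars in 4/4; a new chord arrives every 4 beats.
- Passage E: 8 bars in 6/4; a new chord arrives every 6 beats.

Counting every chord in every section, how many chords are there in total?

98 chords

A: 4·4 = 16 beats, 16/0.5 = 32 chords.
B: 20·7 = 140 beats, 140/5 = 28 chords.
C: 18·5 = 90 beats, 90/6 = 15 chords.
D: 15·4 = 60 beats, 60/4 = 15 chords.
E: 8·6 = 48 beats, 48/6 = 8 chords.
Total: 32 + 28 + 15 + 15 + 8 = 98.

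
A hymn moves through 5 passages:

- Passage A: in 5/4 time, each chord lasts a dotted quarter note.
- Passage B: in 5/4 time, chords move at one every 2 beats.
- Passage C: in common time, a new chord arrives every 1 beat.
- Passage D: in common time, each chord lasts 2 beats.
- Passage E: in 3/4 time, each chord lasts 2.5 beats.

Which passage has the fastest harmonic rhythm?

A: 5/1.5 = 10/3 chords/bar.
B: 5/2 = 2.5 chords/bar.
C: 4/1 = 4 chords/bar.
D: 4/2 = 2 chords/bar.
E: 3/2.5 = 1.2 chords/bar.
Fastest is C at 4 chords/bar.

Passage C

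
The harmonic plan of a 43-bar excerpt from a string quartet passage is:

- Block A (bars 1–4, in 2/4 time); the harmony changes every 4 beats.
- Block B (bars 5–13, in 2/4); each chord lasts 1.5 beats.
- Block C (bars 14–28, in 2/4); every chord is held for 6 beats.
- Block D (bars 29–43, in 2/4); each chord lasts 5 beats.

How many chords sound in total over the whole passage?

25 chords

A: 4·2 = 8 beats, 8/4 = 2 chords.
B: 9·2 = 18 beats, 18/1.5 = 12 chords.
C: 15·2 = 30 beats, 30/6 = 5 chords.
D: 15·2 = 30 beats, 30/5 = 6 chords.
Total: 2 + 12 + 5 + 6 = 25.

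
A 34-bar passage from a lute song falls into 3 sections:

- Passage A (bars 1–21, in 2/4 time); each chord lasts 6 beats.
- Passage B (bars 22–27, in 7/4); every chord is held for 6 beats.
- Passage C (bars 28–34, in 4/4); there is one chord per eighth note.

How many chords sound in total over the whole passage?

70 chords

A: 21 bars × 2 beats = 42 beats; 6 beats/chord → 7 chords.
B: 6 bars × 7 beats = 42 beats; 6 beats/chord → 7 chords.
C: 7 bars × 4 beats = 28 beats; 0.5 beats/chord → 56 chords.
Total: 7 + 7 + 56 = 70.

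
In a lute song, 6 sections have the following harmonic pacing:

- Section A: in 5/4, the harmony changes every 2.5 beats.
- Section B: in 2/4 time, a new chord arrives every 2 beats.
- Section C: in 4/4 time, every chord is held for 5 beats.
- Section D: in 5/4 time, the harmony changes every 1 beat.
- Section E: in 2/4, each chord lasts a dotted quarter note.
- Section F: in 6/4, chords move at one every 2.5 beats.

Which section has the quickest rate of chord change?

Section D

A: each chord is 2.5 beats in 5/4, so 2 per bar.
B: each chord is 2 beats in 2/4, so 1 per bar.
C: each chord is 5 beats in 4/4, so 0.8 per bar.
D: each chord is 1 beat in 5/4, so 5 per bar.
E: each chord is 1.5 beats in 2/4, so 4/3 per bar.
F: each chord is 2.5 beats in 6/4, so 2.4 per bar.
Fastest is D at 5 chords/bar.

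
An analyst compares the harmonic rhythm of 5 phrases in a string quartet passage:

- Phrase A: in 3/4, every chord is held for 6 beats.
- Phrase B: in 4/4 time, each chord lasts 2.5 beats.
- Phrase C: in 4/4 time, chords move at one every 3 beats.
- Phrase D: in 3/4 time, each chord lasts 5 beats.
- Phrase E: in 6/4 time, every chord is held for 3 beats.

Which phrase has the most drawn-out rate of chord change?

A: 3 beats/bar ÷ 6 beats/chord = 0.5 chords/bar.
B: 4 beats/bar ÷ 2.5 beats/chord = 1.6 chords/bar.
C: 4 beats/bar ÷ 3 beats/chord = 4/3 chords/bar.
D: 3 beats/bar ÷ 5 beats/chord = 0.6 chords/bar.
E: 6 beats/bar ÷ 3 beats/chord = 2 chords/bar.
Slowest is A at 0.5 chords/bar.

Phrase A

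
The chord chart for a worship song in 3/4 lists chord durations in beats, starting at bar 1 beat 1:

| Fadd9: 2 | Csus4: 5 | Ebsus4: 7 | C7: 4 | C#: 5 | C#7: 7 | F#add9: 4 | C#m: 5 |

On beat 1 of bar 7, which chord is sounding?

Beat 1 of bar 7 is beat (7−1)×3 + 1 = 19 overall.
Running totals: Fadd9 ends at 2, Csus4 ends at 7, Ebsus4 ends at 14, C7 ends at 18, C# ends at 23.
Beat 19 falls within C#.

C#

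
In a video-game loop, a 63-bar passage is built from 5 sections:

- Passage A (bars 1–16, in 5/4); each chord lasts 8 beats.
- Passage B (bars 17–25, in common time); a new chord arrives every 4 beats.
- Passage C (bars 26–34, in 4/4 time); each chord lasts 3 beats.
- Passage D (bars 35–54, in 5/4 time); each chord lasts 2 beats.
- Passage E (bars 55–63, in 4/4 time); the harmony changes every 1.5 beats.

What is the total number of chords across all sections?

105 chords

A: 16·5 = 80 beats, 80/8 = 10 chords.
B: 9·4 = 36 beats, 36/4 = 9 chords.
C: 9·4 = 36 beats, 36/3 = 12 chords.
D: 20·5 = 100 beats, 100/2 = 50 chords.
E: 9·4 = 36 beats, 36/1.5 = 24 chords.
Total: 10 + 9 + 12 + 50 + 24 = 105.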